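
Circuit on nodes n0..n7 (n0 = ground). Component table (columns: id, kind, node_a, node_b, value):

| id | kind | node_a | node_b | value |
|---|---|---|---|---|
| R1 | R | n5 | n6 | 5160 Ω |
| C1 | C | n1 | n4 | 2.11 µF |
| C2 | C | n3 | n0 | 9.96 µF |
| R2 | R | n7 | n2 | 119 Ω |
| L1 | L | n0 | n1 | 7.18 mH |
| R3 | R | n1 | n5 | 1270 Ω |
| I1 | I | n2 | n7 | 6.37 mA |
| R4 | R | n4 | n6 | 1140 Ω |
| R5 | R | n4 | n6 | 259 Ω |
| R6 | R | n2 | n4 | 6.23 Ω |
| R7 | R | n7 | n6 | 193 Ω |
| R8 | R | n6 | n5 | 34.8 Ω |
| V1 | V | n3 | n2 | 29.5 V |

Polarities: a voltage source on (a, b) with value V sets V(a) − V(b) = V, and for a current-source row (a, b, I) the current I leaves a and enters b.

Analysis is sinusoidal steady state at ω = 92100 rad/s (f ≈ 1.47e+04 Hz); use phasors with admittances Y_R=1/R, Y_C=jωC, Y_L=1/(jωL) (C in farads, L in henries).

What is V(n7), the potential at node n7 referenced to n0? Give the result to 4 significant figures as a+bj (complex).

-28.98-0.06736j V

Apply KCL at each of the 7 non-ground nodes and solve the resulting linear system.
Node n1: branches {C1, L1, R3} → V_1 = -29.77-0.2815j
Node n2: branches {R2, I1, R6, V1} → V_2 = -29.55-0.0004641j
Node n3: branches {C2, V1} → V_3 = -0.04907-0.0004641j
Node n4: branches {C1, R4, R5, R6} → V_4 = -29.54-0.2774j
Node n5: branches {R1, R3, R8} → V_5 = -29.30-0.1787j
Node n6: branches {R1, R4, R5, R7, R8} → V_6 = -29.28-0.1759j
Node n7: branches {R2, I1, R7} → V_7 = -28.98-0.06736j
Source currents: i(V1)=-0.0004257+0.04502j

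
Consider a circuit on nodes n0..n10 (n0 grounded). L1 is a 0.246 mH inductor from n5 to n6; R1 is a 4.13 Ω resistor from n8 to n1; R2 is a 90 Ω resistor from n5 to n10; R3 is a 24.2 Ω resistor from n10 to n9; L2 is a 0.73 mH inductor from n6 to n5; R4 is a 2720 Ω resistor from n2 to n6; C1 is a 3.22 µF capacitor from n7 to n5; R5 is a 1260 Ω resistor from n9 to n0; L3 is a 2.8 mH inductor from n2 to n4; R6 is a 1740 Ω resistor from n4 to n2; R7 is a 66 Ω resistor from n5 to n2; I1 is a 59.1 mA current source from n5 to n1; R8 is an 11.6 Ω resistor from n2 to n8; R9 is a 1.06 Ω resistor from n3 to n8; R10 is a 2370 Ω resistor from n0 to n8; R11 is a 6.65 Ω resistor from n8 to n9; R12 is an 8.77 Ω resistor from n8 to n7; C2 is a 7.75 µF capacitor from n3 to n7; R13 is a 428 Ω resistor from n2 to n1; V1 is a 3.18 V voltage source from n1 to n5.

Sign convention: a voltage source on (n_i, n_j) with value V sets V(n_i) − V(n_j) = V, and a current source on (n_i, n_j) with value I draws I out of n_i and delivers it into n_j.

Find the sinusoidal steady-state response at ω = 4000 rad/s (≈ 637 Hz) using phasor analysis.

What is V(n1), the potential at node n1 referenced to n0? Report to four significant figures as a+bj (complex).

Element admittances at ω=4000 rad/s:
  Y(L1) = 0.000-1.016j S between n5,n6
  Y(R1) = 0.2421+0.000j S between n8,n1
  Y(R2) = 0.01111+0.000j S between n5,n10
  Y(R3) = 0.04132+0.000j S between n10,n9
  Y(L2) = 0.000-0.3425j S between n6,n5
  Y(R4) = 0.0003676+0.000j S between n2,n6
  Y(C1) = 0.000+0.01288j S between n7,n5
  Y(R5) = 0.0007937+0.000j S between n9,n0
  Y(L3) = 0.000-0.08929j S between n2,n4
  Y(R6) = 0.0005747+0.000j S between n4,n2
  Y(R7) = 0.01515+0.000j S between n5,n2
  I1: injects 0.0591 A into n1 (from n5)
  Y(R8) = 0.08621+0.000j S between n2,n8
  Y(R9) = 0.9434+0.000j S between n3,n8
  Y(R10) = 0.0004219+0.000j S between n0,n8
  Y(R11) = 0.1504+0.000j S between n8,n9
  Y(R12) = 0.1140+0.000j S between n8,n7
  Y(C2) = 0.000+0.03100j S between n3,n7
  Y(R13) = 0.002336+0.000j S between n2,n1
  V1: constraint V(n1)−V(n5) = 3.18
Assemble and solve the 11×11 MNA system:
  V(n1)=0.3778+0.1304j  V(n2)=-0.3231+0.01836j  V(n3)=0.1133-0.009141j  V(n4)=-0.3231+0.01836j  V(n5)=-2.802+0.1304j  V(n6)=-2.802+0.1311j  V(n7)=-0.01727-0.2839j  V(n8)=0.1042-0.004851j  V(n9)=-0.05542+0.002579j  V(n10)=-0.6375+0.02967j
  i(V1)=-0.008764-0.03301j

0.3778+0.1304j V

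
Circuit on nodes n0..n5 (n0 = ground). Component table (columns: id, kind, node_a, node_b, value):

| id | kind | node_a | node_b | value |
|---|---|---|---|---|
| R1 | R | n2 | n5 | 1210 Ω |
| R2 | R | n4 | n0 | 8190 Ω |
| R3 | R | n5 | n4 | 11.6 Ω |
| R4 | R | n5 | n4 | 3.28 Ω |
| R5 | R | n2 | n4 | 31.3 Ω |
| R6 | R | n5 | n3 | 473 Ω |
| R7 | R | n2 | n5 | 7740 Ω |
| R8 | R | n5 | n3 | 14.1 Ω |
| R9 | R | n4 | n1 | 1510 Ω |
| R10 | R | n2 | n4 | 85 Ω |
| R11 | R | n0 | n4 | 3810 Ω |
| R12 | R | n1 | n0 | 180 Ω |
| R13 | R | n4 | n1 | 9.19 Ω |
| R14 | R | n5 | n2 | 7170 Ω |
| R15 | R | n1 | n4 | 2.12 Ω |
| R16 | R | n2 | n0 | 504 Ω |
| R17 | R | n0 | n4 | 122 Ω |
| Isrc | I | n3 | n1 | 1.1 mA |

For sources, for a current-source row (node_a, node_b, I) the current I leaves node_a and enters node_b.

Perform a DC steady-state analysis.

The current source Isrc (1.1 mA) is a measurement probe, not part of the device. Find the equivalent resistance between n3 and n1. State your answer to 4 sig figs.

R_eq = 17.95 Ω

Element admittances at DC:
  Y(R1) = 0.0008264 S between n2,n5
  Y(R2) = 0.0001221 S between n4,n0
  Y(R3) = 0.08621 S between n5,n4
  Y(R4) = 0.3049 S between n5,n4
  Y(R5) = 0.03195 S between n2,n4
  Y(R6) = 0.002114 S between n5,n3
  Y(R7) = 0.0001292 S between n2,n5
  Y(R8) = 0.07092 S between n5,n3
  Y(R9) = 0.0006623 S between n4,n1
  Y(R10) = 0.01176 S between n2,n4
  Y(R11) = 0.0002625 S between n0,n4
  Y(R12) = 0.005556 S between n1,n0
  Y(R13) = 0.1088 S between n4,n1
  Y(R14) = 0.0001395 S between n5,n2
  Y(R15) = 0.4717 S between n1,n4
  Y(R16) = 0.001984 S between n2,n0
  Y(R17) = 0.008197 S between n0,n4
  Isrc: injects 0.0011 A into n1 (from n3)
Assemble and solve the 5×5 MNA system:
  V(n1)=0.001237  V(n2)=-0.0006818  V(n3)=-0.01851  V(n4)=-0.0006435  V(n5)=-0.003448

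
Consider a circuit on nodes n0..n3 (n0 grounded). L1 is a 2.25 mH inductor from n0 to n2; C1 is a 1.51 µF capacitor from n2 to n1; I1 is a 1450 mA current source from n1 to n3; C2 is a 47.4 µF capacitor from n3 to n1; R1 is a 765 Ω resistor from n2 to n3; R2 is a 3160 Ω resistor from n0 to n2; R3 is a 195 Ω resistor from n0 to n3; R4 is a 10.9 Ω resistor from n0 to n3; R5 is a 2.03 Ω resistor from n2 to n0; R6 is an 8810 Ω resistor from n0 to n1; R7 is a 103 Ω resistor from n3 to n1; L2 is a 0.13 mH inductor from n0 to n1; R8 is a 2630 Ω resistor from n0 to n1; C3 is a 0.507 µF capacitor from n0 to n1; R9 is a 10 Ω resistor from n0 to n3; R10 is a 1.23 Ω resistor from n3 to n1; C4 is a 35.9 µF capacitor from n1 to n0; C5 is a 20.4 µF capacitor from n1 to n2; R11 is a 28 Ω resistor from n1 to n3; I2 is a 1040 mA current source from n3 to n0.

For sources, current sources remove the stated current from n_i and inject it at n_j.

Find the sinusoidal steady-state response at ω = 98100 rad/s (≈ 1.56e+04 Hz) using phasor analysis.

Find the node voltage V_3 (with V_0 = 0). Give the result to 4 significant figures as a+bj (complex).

Apply KCL at each of the 3 non-ground nodes and solve the resulting linear system.
Node n1: branches {C1, I1, C2, R6, R7, L2, R8, C3, R10, C4, C5, R11} → V_1 = -0.04728+0.2808j
Node n2: branches {L1, C1, R1, R2, R5, C5} → V_2 = -0.1065+0.2569j
Node n3: branches {I1, C2, R1, R3, R4, R7, R9, R10, R11, I2} → V_3 = -0.03911+0.1925j

-0.03911+0.1925j V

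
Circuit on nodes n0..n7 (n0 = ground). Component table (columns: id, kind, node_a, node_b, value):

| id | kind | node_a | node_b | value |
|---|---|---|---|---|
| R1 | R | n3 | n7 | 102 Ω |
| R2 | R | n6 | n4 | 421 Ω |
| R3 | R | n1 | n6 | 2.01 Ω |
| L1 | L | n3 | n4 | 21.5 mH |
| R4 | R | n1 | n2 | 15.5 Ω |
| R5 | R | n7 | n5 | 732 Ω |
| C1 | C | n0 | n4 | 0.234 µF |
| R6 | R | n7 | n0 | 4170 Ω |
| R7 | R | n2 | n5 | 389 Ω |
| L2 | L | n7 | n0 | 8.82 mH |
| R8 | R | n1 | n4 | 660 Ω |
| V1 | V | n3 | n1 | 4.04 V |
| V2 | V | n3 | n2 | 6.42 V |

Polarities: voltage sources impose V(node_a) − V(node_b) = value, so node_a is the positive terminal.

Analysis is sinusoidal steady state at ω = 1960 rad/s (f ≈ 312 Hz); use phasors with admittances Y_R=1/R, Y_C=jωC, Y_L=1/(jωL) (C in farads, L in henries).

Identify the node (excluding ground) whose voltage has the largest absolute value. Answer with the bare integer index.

MNA unknowns: 7 node voltages V₁..V_7 plus 2 source currents (V1, V2)
R1: Y=0.009804+0.000j on G[3,7]
R2: Y=0.002375+0.000j on G[6,4]
R3: Y=0.4975+0.000j on G[1,6]
L1: Y=0.000-0.02373j on G[3,4]
R4: Y=0.06452+0.000j on G[1,2]
R5: Y=0.001366+0.000j on G[7,5]
C1: Y=0.000+0.0004586j on G[0,4]
R6: Y=0.0002398+0.000j on G[7,0]
R7: Y=0.002571+0.000j on G[2,5]
L2: Y=0.000-0.05785j on G[7,0]
R8: Y=0.001515+0.000j on G[1,4]
V1: row V3−V1=4.04, i_V1 at 3,1
V2: row V3−V2=6.42, i_V2 at 3,2
solve → V1=-3.531-0.02299j, V2=-5.911-0.02299j, V3=0.5095-0.02299j, V4=0.4100-0.6803j, V5=-3.858-0.01689j, V6=-3.512-0.02611j, V7=0.003228-0.005407j
aux → i_V1=0.1383+0.002550j, i_V2=-0.1588-1.568e-05j

2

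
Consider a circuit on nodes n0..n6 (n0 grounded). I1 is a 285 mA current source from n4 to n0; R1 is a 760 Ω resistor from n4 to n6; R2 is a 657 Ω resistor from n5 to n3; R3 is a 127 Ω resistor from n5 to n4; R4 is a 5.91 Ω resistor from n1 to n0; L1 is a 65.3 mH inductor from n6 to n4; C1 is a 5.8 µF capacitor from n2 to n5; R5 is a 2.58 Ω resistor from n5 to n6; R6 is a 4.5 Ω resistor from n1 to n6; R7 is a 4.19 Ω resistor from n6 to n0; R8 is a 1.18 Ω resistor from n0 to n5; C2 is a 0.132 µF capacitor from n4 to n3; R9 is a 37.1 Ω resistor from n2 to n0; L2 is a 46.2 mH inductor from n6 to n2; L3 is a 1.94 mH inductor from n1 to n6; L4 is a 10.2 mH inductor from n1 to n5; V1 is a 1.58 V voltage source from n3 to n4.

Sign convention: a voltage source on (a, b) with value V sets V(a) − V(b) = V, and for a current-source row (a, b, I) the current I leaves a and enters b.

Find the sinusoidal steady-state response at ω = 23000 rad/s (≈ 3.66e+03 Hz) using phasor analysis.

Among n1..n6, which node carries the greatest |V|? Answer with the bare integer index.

Apply KCL at each of the 6 non-ground nodes and solve the resulting linear system.
Node n1: branches {R4, R6, L3, L4} → V_1 = -0.1064+0.01626j
Node n2: branches {C1, R9, L2} → V_2 = -0.2436-0.05618j
Node n3: branches {R2, C2, V1} → V_3 = -25.39-1.668j
Node n4: branches {I1, R1, R3, L1, C2, V1} → V_4 = -26.97-1.668j
Node n5: branches {R2, R3, C1, R5, R8, L4} → V_5 = -0.2546-0.006431j
Node n6: branches {R1, L1, R5, R6, R7, L2, L3} → V_6 = -0.1872+0.01765j
Source currents: i(V1)=0.03826-0.002267j

4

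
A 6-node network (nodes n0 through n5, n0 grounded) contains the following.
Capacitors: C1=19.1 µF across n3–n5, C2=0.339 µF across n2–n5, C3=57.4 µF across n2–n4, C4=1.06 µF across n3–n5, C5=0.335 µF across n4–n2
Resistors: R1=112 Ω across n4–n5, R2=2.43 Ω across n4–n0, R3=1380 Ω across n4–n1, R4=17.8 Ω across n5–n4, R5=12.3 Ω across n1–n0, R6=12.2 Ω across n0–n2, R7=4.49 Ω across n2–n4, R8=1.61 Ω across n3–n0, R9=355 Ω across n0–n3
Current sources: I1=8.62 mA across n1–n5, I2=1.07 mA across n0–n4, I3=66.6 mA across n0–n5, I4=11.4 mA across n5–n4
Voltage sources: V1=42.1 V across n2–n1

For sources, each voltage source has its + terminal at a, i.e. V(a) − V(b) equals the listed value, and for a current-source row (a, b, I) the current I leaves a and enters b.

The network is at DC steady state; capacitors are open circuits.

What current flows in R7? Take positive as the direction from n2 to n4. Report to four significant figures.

1.605 A

Apply KCL at each of the 5 non-ground nodes and solve the resulting linear system.
Node n1: branches {I1, R3, R5, V1} → V_1 = -30.87
Node n2: branches {C2, R6, C3, R7, C5, V1} → V_2 = 11.23
Node n3: branches {C1, C4, R8, R9} → V_3 = 0.000
Node n4: branches {R1, R2, R3, R4, I2, C3, R7, I4, C5} → V_4 = 4.025
Node n5: branches {C1, R1, I1, R4, C2, I3, C4, I4} → V_5 = 5.005
Source currents: i(V1)=-2.526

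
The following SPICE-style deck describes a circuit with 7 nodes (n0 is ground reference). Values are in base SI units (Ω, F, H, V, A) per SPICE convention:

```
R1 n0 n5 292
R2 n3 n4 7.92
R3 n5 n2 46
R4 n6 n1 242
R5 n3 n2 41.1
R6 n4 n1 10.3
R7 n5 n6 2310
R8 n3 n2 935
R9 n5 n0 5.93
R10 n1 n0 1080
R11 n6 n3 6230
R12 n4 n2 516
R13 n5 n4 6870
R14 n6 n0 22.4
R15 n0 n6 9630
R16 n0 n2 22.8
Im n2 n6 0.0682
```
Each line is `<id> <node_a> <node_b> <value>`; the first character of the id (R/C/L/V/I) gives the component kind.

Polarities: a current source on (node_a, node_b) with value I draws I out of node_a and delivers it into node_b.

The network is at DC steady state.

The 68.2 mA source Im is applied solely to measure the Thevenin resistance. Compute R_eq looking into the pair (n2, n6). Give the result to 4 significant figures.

Element admittances at DC:
  Y(R1) = 0.003425 S between n0,n5
  Y(R2) = 0.1263 S between n3,n4
  Y(R3) = 0.02174 S between n5,n2
  Y(R4) = 0.004132 S between n6,n1
  Y(R5) = 0.02433 S between n3,n2
  Y(R6) = 0.09709 S between n4,n1
  Y(R7) = 0.0004329 S between n5,n6
  Y(R8) = 0.001070 S between n3,n2
  Y(R9) = 0.1686 S between n5,n0
  Y(R10) = 0.0009259 S between n1,n0
  Y(R11) = 0.0001605 S between n6,n3
  Y(R12) = 0.001938 S between n4,n2
  Y(R13) = 0.0001456 S between n5,n4
  Y(R14) = 0.04464 S between n6,n0
  Y(R15) = 0.0001038 S between n0,n6
  Y(R16) = 0.04386 S between n0,n2
  Im: injects 0.0682 A into n6 (from n2)
Assemble and solve the 6×6 MNA system:
  V(n1)=-0.4998  V(n2)=-0.9454  V(n3)=-0.6413  V(n4)=-0.5827  V(n5)=-0.1032  V(n6)=1.334

R_eq = 33.42 Ω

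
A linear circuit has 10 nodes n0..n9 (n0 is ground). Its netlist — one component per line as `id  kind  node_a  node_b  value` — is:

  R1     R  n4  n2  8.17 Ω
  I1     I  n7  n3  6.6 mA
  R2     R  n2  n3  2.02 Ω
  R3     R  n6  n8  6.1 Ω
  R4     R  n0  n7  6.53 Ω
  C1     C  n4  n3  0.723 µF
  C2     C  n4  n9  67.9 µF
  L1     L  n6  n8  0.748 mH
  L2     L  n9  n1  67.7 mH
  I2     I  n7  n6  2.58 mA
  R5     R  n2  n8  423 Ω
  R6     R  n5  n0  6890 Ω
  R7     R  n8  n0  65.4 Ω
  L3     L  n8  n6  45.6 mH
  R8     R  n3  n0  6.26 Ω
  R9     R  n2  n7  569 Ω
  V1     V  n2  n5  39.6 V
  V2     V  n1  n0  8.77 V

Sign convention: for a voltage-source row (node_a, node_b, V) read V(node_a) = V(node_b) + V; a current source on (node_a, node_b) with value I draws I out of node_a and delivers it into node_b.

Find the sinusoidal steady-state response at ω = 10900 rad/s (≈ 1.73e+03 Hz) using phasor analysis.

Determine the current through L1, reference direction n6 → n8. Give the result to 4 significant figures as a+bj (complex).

MNA unknowns: 9 node voltages V₁..V_9 plus 2 source currents (V1, V2)
R1: Y=0.1224+0.000j on G[4,2]
I1: z[7]−=0.0066, z[3]+=0.0066
R2: Y=0.4950+0.000j on G[2,3]
R3: Y=0.1639+0.000j on G[6,8]
R4: Y=0.1531+0.000j on G[0,7]
C1: Y=0.000+0.007881j on G[4,3]
C2: Y=0.000+0.7401j on G[4,9]
L1: Y=0.000-0.1227j on G[6,8]
L2: Y=0.000-0.001355j on G[9,1]
I2: z[7]−=0.00258, z[6]+=0.00258
R5: Y=0.002364+0.000j on G[2,8]
R6: Y=0.0001451+0.000j on G[5,0]
R7: Y=0.01529+0.000j on G[8,0]
L3: Y=0.000-0.002012j on G[8,6]
R8: Y=0.1597+0.000j on G[3,0]
R9: Y=0.001757+0.000j on G[2,7]
V1: row V2−V5=39.6, i_V1 at 2,5
V2: row V1−V0=8.77, i_V2 at 1,0
solve → V1=8.770+0.000j, V2=0.08827-0.09465j, V3=0.07826-0.07150j, V4=0.08268-0.1913j, V5=-39.51-0.09465j, V6=0.1679-0.005091j, V7=-0.05826-0.001074j, V8=0.1580-0.01267j, V9=0.06675-0.1916j
aux → i_V1=-0.005735-1.374e-05j, i_V2=-0.0002597+0.01179j

0.0009300-0.001223j A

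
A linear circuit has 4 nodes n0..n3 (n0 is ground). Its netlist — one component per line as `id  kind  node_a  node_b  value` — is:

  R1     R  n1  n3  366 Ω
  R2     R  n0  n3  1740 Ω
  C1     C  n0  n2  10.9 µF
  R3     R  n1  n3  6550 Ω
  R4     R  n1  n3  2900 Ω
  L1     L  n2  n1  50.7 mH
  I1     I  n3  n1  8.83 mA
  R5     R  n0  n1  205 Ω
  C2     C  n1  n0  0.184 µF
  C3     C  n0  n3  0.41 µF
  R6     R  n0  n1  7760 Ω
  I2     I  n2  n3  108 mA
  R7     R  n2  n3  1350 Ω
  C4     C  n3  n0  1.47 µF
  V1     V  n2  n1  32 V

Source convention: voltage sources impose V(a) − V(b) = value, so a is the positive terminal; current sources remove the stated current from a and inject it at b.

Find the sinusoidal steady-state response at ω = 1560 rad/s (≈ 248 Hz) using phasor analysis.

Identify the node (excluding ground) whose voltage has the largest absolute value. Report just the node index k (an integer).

1

Element admittances at ω=1560 rad/s:
  Y(R1) = 0.002732+0.000j S between n1,n3
  Y(R2) = 0.0005747+0.000j S between n0,n3
  Y(C1) = 0.000+0.01700j S between n0,n2
  Y(R3) = 0.0001527+0.000j S between n1,n3
  Y(R4) = 0.0003448+0.000j S between n1,n3
  Y(L1) = 0.000-0.01264j S between n2,n1
  I1: injects 0.00883 A into n1 (from n3)
  Y(R5) = 0.004878+0.000j S between n0,n1
  Y(C2) = 0.000+0.0002870j S between n1,n0
  Y(C3) = 0.000+0.0006396j S between n0,n3
  Y(R6) = 0.0001289+0.000j S between n0,n1
  I2: injects 0.108 A into n3 (from n2)
  Y(R7) = 0.0007407+0.000j S between n2,n3
  Y(C4) = 0.000+0.002293j S between n3,n0
  V1: constraint V(n2)−V(n1) = 32
Assemble and solve the 4×4 MNA system:
  V(n1)=-28.84-7.481j  V(n2)=3.163-7.481j  V(n3)=-1.676-5.454j
  i(V1)=-0.2388+0.3523j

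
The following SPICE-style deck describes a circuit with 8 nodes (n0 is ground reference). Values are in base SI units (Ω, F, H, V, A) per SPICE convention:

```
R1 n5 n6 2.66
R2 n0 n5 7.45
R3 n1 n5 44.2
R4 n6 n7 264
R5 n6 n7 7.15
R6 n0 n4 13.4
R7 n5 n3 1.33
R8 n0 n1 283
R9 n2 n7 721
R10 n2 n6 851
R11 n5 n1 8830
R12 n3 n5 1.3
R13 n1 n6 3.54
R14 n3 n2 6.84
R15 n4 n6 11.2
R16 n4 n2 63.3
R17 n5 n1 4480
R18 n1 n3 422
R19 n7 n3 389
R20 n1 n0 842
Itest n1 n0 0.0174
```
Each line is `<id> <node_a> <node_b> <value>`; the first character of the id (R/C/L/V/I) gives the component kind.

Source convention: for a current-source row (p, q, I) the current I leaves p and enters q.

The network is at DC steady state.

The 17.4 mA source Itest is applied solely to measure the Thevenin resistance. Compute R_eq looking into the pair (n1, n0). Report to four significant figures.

Apply KCL at each of the 7 non-ground nodes and solve the resulting linear system.
Node n1: branches {R3, R8, R11, R13, R17, R18, R20, Itest} → V_1 = -0.1664
Node n2: branches {R9, R10, R14, R16} → V_2 = -0.08607
Node n3: branches {R7, R12, R14, R18, R19} → V_3 = -0.08791
Node n4: branches {R6, R15, R16} → V_4 = -0.06449
Node n5: branches {R1, R2, R3, R7, R11, R12, R17} → V_5 = -0.08792
Node n6: branches {R1, R4, R5, R10, R13, R15} → V_6 = -0.1146
Node n7: branches {R4, R5, R9, R19} → V_7 = -0.1138

R_eq = 9.561 Ω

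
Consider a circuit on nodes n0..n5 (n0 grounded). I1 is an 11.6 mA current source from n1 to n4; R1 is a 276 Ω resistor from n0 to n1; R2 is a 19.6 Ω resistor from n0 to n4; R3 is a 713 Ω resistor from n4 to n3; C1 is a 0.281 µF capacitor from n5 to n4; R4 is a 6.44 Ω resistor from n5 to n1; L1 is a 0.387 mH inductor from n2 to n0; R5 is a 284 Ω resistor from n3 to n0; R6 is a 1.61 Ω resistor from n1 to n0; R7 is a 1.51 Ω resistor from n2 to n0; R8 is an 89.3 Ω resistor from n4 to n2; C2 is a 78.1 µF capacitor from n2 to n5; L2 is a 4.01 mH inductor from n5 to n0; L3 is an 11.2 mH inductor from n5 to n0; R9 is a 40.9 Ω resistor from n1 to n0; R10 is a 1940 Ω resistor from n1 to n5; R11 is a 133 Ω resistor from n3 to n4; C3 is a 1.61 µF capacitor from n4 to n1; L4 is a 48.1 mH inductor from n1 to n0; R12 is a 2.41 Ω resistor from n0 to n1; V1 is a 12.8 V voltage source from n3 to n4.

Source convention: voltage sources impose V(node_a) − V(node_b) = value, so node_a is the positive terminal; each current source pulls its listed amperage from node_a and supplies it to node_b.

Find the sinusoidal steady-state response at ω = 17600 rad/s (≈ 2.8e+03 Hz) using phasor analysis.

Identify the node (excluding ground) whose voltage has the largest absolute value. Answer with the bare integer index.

3

Apply KCL at each of the 5 non-ground nodes and solve the resulting linear system.
Node n1: branches {I1, R1, R4, R6, R9, R10, C3, L4, R12} → V_1 = -0.01570-0.009372j
Node n2: branches {L1, R7, R8, C2} → V_2 = -0.008519-0.003444j
Node n3: branches {R3, R5, R11, V1} → V_3 = 12.39+0.1976j
Node n4: branches {I1, R2, R3, C1, R8, R11, C3, V1} → V_4 = -0.4064+0.1976j
Node n5: branches {C1, R4, C2, L2, L3, R10} → V_5 = -0.01091-0.002213j
Source currents: i(V1)=-0.1578-0.0006956j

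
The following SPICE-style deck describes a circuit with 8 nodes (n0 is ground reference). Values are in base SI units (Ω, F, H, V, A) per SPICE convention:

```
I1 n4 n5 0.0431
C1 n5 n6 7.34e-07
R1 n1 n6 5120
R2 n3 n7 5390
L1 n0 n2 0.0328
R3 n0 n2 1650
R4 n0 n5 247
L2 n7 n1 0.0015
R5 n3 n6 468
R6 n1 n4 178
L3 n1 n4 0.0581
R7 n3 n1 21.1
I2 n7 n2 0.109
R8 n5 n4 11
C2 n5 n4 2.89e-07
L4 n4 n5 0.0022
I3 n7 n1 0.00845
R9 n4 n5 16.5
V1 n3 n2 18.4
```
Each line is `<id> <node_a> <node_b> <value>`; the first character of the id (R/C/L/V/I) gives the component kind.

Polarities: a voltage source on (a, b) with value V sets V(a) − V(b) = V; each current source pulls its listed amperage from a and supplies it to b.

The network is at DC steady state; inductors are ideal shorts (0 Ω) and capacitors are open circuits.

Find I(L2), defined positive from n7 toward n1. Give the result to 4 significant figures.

-0.1168 A

MNA unknowns: 7 node voltages V₁..V_7 plus 5 source currents (L1, L2, L3, L4, V1)
I1: z[4]−=0.0431, z[5]+=0.0431
C1: Y=0.000 on G[5,6]
R1: Y=0.0001953 on G[1,6]
R2: Y=0.0001855 on G[3,7]
L1: row V0−V2=0, i_L1 at 0,2
R3: Y=0.0006061 on G[0,2]
R4: Y=0.004049 on G[0,5]
L2: row V7−V1=0, i_L2 at 7,1
R5: Y=0.002137 on G[3,6]
R6: Y=0.005618 on G[1,4]
L3: row V1−V4=0, i_L3 at 1,4
R7: Y=0.04739 on G[3,1]
I2: z[7]−=0.109, z[2]+=0.109
R8: Y=0.09091 on G[5,4]
C2: Y=0.000 on G[5,4]
L4: row V4−V5=0, i_L4 at 4,5
I3: z[7]−=0.00845, z[1]+=0.00845
R9: Y=0.06061 on G[4,5]
V1: row V3−V2=18.4, i_V1 at 3,2
solve → V1=14.86, V2=0.000, V3=18.40, V4=14.86, V5=14.86, V6=18.10, V7=14.86
aux → i_L1=0.06015, i_L2=-0.1168, i_L3=0.06015, i_L4=0.01705, i_V1=-0.1692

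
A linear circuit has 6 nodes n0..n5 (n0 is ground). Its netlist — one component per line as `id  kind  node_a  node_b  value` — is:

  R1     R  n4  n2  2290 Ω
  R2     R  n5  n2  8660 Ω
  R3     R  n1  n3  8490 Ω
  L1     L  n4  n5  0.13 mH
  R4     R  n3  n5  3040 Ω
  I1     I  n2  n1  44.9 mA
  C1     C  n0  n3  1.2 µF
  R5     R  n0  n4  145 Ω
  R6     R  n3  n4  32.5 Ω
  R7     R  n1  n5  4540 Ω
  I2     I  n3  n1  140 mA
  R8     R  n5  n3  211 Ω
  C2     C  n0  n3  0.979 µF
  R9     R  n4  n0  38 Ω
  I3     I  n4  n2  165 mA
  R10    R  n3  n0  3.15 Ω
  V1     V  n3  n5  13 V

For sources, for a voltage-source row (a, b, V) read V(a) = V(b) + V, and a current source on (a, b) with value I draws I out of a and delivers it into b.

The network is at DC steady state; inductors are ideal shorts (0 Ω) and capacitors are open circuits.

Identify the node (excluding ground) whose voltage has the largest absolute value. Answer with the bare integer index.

1

MNA unknowns: 5 node voltages V₁..V_5 plus 2 source currents (L1, V1)
R1: Y=0.0004367 on G[4,2]
R2: Y=0.0001155 on G[5,2]
R3: Y=0.0001178 on G[1,3]
L1: row V4−V5=0, i_L1 at 4,5
R4: Y=0.0003289 on G[3,5]
I1: z[2]−=0.0449, z[1]+=0.0449
C1: Y=0.000 on G[0,3]
R5: Y=0.006897 on G[0,4]
R6: Y=0.03077 on G[3,4]
R7: Y=0.0002203 on G[1,5]
I2: z[3]−=0.14, z[1]+=0.14
R8: Y=0.004739 on G[5,3]
C2: Y=0.000 on G[0,3]
R9: Y=0.02632 on G[4,0]
I3: z[4]−=0.165, z[2]+=0.165
R10: Y=0.3175 on G[3,0]
V1: row V3−V5=13, i_V1 at 3,5
solve → V1=539.7, V2=205.7, V3=1.231, V4=-11.77, V5=-11.77
aux → i_L1=0.7209, i_V1=-0.9333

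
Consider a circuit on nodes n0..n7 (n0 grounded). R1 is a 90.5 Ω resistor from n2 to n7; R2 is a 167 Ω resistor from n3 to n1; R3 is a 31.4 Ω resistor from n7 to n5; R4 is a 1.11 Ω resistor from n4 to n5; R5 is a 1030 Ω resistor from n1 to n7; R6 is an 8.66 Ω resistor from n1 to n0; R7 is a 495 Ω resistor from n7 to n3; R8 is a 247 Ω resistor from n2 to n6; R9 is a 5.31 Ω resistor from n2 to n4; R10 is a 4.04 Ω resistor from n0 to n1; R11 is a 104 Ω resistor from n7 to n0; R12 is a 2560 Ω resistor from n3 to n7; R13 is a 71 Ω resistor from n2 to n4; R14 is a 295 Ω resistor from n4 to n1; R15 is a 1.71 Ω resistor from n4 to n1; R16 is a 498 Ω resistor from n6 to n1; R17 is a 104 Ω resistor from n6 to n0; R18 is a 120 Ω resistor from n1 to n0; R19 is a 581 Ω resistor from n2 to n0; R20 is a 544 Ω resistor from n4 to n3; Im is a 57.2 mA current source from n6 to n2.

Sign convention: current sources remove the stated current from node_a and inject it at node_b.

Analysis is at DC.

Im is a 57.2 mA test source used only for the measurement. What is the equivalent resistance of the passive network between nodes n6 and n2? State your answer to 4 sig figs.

Apply KCL at each of the 7 non-ground nodes and solve the resulting linear system.
Node n1: branches {R2, R5, R6, R10, R14, R15, R16, R18} → V_1 = 0.08614
Node n2: branches {R1, R8, R9, R13, R19, Im} → V_2 = 0.3443
Node n3: branches {R2, R7, R12, R20} → V_3 = 0.1158
Node n4: branches {R4, R9, R13, R14, R15, R20} → V_4 = 0.1525
Node n5: branches {R3, R4} → V_5 = 0.1528
Node n6: branches {R8, R16, R17, Im} → V_6 = -3.550
Node n7: branches {R1, R3, R5, R7, R11, R12} → V_7 = 0.1616

R_eq = 68.08 Ω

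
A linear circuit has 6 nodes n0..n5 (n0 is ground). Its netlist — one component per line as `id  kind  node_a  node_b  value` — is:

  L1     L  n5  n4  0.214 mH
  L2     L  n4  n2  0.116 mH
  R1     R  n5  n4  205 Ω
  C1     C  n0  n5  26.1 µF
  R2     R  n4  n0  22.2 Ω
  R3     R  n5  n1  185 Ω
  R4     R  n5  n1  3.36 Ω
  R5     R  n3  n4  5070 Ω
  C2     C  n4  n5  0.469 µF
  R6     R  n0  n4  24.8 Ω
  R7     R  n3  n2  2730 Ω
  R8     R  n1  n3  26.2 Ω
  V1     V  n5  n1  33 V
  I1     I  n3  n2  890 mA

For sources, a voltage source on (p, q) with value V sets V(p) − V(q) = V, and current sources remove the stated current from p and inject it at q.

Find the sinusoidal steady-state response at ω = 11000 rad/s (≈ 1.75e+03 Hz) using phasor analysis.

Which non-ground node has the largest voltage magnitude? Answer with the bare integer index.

Element admittances at ω=11000 rad/s:
  Y(L1) = 0.000-0.4248j S between n5,n4
  Y(L2) = 0.000-0.7837j S between n4,n2
  Y(R1) = 0.004878+0.000j S between n5,n4
  Y(C1) = 0.000+0.2871j S between n0,n5
  Y(R2) = 0.04505+0.000j S between n4,n0
  Y(R3) = 0.005405+0.000j S between n5,n1
  Y(R4) = 0.2976+0.000j S between n5,n1
  Y(R5) = 0.0001972+0.000j S between n3,n4
  Y(C2) = 0.000+0.005159j S between n4,n5
  Y(R6) = 0.04032+0.000j S between n0,n4
  Y(R7) = 0.0003663+0.000j S between n3,n2
  Y(R8) = 0.03817+0.000j S between n1,n3
  V1: constraint V(n5)−V(n1) = 33
  I1: injects 0.89 A into n2 (from n3)
Assemble and solve the 6×6 MNA system:
  V(n1)=-33.60-0.04829j  V(n2)=-0.1609+3.135j  V(n3)=-56.09-0.007629j  V(n4)=-0.1624+2.025j  V(n5)=-0.6022-0.04829j
  i(V1)=-9.141-0.001552j

3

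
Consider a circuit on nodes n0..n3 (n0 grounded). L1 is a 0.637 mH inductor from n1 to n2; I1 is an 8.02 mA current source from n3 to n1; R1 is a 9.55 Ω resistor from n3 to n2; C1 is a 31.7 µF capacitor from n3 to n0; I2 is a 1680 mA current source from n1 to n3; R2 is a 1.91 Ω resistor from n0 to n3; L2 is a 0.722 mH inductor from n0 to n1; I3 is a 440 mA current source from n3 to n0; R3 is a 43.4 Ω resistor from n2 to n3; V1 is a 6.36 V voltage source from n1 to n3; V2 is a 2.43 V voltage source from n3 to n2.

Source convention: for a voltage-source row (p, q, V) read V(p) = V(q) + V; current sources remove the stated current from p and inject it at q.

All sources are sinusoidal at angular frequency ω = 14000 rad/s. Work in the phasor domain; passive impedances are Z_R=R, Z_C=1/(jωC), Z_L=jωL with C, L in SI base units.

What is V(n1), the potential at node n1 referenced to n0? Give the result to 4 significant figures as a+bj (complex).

Element admittances at ω=14000 rad/s:
  Y(L1) = 0.000-0.1121j S between n1,n2
  I1: injects 0.00802 A into n1 (from n3)
  Y(R1) = 0.1047+0.000j S between n3,n2
  Y(C1) = 0.000+0.4438j S between n3,n0
  I2: injects 1.68 A into n3 (from n1)
  Y(R2) = 0.5236+0.000j S between n0,n3
  Y(L2) = 0.000-0.09893j S between n0,n1
  I3: injects 0.44 A into n0 (from n3)
  Y(R3) = 0.02304+0.000j S between n2,n3
  V1: constraint V(n1)−V(n3) = 6.36
  V2: constraint V(n3)−V(n2) = 2.43
Assemble and solve the 5×5 MNA system:
  V(n1)=6.326+1.224j  V(n2)=-2.464+1.224j  V(n3)=-0.03403+1.224j
  i(V1)=-1.793+1.611j  i(V2)=-0.3104+0.9856j

6.326+1.224j V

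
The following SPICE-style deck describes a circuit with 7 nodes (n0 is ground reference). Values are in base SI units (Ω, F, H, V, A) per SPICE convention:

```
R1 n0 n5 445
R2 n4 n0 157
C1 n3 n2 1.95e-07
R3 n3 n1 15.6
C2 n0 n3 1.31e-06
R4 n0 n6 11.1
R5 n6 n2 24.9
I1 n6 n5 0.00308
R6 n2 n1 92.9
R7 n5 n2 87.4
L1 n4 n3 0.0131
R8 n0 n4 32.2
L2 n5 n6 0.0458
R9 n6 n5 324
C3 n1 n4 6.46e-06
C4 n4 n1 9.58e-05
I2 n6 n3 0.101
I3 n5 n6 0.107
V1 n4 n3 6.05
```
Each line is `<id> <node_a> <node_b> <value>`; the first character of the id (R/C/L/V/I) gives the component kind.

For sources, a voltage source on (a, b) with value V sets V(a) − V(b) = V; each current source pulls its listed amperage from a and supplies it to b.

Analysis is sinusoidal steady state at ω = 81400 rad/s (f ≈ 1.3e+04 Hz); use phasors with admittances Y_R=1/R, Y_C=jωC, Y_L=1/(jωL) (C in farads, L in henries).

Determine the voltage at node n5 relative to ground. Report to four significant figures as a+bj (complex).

-6.823+0.2260j V

Apply KCL at each of the 6 non-ground nodes and solve the resulting linear system.
Node n1: branches {R3, R6, C3, C4} → V_1 = 5.412+1.489j
Node n2: branches {C1, R5, R6, R7} → V_2 = -0.8158+0.4416j
Node n3: branches {C1, R3, C2, L1, I2, V1} → V_3 = -0.6358+1.434j
Node n4: branches {R2, L1, R8, C3, C4, V1} → V_4 = 5.414+1.434j
Node n5: branches {R1, I1, R7, L2, R9, I3} → V_5 = -6.823+0.2260j
Node n6: branches {R4, R5, I1, L2, R9, I2, I3} → V_6 = -0.3816+0.1512j
Source currents: i(V1)=-0.6574-0.06277j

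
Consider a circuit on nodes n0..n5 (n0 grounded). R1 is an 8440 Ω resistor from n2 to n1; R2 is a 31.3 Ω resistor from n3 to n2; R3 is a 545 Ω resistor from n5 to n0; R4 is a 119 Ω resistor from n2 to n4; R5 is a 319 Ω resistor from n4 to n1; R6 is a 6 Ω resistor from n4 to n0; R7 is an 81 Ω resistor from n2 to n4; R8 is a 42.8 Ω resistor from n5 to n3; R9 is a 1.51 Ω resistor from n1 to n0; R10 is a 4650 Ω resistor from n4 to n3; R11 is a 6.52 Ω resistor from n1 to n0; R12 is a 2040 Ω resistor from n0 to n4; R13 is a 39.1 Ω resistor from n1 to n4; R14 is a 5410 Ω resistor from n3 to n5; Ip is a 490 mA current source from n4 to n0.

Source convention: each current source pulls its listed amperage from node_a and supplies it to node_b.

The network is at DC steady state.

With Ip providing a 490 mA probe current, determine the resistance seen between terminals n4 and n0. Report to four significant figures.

R_eq = 5.089 Ω

MNA unknowns: 5 node voltages V₁..V_5
R1: Y=0.0001185 on G[2,1]
R2: Y=0.03195 on G[3,2]
R3: Y=0.001835 on G[5,0]
R4: Y=0.008403 on G[2,4]
R5: Y=0.003135 on G[4,1]
R6: Y=0.1667 on G[4,0]
R7: Y=0.01235 on G[2,4]
R8: Y=0.02336 on G[5,3]
R9: Y=0.6623 on G[1,0]
R10: Y=0.0002151 on G[4,3]
R11: Y=0.1534 on G[1,0]
R12: Y=0.0004902 on G[0,4]
R13: Y=0.02558 on G[1,4]
R14: Y=0.0001848 on G[3,5]
Ip: z[4]−=0.49, z[0]+=0.49
solve → V1=-0.08511, V2=-2.305, V3=-2.190, V4=-2.494, V5=-2.032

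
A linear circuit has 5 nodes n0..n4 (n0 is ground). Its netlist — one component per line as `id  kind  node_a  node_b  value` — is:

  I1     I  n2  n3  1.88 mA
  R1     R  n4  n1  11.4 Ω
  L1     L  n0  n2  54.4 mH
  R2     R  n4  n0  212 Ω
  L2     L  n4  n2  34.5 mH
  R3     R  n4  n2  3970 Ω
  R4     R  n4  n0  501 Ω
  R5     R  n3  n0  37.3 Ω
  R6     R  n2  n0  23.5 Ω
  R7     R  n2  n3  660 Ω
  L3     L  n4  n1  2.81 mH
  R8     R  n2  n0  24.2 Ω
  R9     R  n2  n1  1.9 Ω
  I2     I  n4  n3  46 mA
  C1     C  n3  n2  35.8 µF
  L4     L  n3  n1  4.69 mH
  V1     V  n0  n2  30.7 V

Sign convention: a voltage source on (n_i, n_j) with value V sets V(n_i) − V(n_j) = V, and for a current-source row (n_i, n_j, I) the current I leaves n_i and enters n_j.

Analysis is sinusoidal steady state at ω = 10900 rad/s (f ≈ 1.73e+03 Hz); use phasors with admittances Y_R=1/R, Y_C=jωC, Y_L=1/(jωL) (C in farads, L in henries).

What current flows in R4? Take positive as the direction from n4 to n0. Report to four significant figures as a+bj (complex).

Element admittances at ω=10900 rad/s:
  I1: injects 0.00188 A into n3 (from n2)
  Y(R1) = 0.08772+0.000j S between n4,n1
  Y(L1) = 0.000-0.001686j S between n0,n2
  Y(R2) = 0.004717+0.000j S between n4,n0
  Y(L2) = 0.000-0.002659j S between n4,n2
  Y(R3) = 0.0002519+0.000j S between n4,n2
  Y(R4) = 0.001996+0.000j S between n4,n0
  Y(R5) = 0.02681+0.000j S between n3,n0
  Y(R6) = 0.04255+0.000j S between n2,n0
  Y(R7) = 0.001515+0.000j S between n2,n3
  Y(L3) = 0.000-0.03265j S between n4,n1
  Y(R8) = 0.04132+0.000j S between n2,n0
  Y(R9) = 0.5263+0.000j S between n2,n1
  I2: injects 0.046 A into n3 (from n4)
  Y(C1) = 0.000+0.3902j S between n3,n2
  Y(L4) = 0.000-0.01956j S between n3,n1
  V1: constraint V(n0)−V(n2) = 30.7
Assemble and solve the 5×5 MNA system:
  V(n1)=-30.51+0.001942j  V(n2)=-30.70+0.000j  V(n3)=-30.53-2.337j  V(n4)=-29.04+0.5554j
  i(V1)=-3.588-0.007150j

-0.05796+0.001109j A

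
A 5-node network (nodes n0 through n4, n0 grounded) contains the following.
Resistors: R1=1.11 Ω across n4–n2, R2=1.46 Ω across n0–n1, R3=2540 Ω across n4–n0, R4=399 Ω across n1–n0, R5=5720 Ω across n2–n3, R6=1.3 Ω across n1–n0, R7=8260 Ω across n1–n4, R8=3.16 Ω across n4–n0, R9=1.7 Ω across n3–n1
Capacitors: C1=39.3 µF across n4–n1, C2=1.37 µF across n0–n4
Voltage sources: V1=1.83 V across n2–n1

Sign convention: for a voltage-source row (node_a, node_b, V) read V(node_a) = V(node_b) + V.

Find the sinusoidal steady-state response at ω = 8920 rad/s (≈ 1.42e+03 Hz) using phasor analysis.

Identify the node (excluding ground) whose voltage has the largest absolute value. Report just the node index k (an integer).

Apply KCL at each of the 4 non-ground nodes and solve the resulting linear system.
Node n1: branches {R2, C1, R4, R6, R7, R9, V1} → V_1 = -0.2338+0.06421j
Node n2: branches {R1, R5, V1} → V_2 = 1.596+0.06421j
Node n3: branches {R5, R9} → V_3 = -0.2333+0.06421j
Node n4: branches {R1, R3, C1, R7, R8, C2} → V_4 = 1.062-0.3362j
Source currents: i(V1)=-0.4815-0.3607j

2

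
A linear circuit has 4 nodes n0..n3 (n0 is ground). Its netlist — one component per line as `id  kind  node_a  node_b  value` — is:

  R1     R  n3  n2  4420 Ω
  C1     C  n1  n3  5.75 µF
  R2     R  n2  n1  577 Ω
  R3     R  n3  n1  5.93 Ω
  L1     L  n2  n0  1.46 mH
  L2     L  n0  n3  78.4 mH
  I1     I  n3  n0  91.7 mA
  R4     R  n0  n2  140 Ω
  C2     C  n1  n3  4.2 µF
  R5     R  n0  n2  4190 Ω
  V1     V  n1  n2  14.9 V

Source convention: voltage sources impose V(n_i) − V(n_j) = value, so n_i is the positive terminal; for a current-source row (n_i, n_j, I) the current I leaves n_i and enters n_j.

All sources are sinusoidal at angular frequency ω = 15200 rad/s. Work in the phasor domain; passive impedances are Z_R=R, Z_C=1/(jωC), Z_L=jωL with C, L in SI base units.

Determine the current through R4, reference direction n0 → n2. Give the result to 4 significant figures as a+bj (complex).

0.004105+0.01365j A

Apply KCL at each of the 3 non-ground nodes and solve the resulting linear system.
Node n1: branches {C1, R2, R3, C2, V1} → V_1 = 14.33-1.911j
Node n2: branches {R1, R2, L1, R4, R5, V1} → V_2 = -0.5747-1.911j
Node n3: branches {R1, C1, R3, L2, I1, C2} → V_3 = 14.05-1.597j
Source currents: i(V1)=-0.1195+0.01172j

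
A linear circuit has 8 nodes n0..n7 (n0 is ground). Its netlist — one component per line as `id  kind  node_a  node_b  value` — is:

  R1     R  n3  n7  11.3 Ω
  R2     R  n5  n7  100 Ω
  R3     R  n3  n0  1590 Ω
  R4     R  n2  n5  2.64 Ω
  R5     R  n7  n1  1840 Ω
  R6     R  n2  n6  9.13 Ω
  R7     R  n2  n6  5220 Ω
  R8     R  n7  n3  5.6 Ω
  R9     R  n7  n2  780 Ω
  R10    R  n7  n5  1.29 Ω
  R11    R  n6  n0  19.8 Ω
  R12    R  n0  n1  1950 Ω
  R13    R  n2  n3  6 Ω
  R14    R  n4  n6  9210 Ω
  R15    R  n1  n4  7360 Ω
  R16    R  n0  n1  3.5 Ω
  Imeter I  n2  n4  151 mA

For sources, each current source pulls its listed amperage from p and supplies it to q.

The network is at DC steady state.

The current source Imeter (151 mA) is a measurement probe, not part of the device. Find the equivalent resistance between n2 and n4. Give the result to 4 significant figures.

Apply KCL at each of the 7 non-ground nodes and solve the resulting linear system.
Node n1: branches {R5, R12, R15, R16} → V_1 = 0.2867
Node n2: branches {R4, R6, R7, R9, R13, Imeter} → V_2 = -2.932
Node n3: branches {R1, R3, R8, R13} → V_3 = -2.923
Node n4: branches {R14, R15, Imeter} → V_4 = 617.2
Node n5: branches {R2, R4, R10} → V_5 = -2.927
Node n6: branches {R6, R7, R11, R14} → V_6 = -1.589
Node n7: branches {R1, R2, R5, R8, R9, R10} → V_7 = -2.924

R_eq = 4107. Ω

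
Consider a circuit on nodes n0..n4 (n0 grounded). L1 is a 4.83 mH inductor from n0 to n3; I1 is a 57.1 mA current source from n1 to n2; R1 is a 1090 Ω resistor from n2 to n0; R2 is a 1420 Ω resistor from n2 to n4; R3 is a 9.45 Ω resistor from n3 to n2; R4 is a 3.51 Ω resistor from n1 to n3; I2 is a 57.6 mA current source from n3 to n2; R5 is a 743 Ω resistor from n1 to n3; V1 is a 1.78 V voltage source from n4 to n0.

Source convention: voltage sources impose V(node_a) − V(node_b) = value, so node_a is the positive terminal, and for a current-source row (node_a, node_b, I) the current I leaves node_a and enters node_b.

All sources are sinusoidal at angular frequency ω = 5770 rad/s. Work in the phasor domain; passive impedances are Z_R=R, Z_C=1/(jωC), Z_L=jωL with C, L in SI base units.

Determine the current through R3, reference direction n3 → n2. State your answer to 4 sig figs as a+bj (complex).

-0.1142-2.206e-05j A

Element admittances at ω=5770 rad/s:
  Y(L1) = 0.000-0.03588j S between n0,n3
  I1: injects 0.0571 A into n2 (from n1)
  Y(R1) = 0.0009174+0.000j S between n2,n0
  Y(R2) = 0.0007042+0.000j S between n2,n4
  Y(R3) = 0.1058+0.000j S between n3,n2
  Y(R4) = 0.2849+0.000j S between n1,n3
  I2: injects 0.0576 A into n2 (from n3)
  Y(R5) = 0.001346+0.000j S between n1,n3
  V1: constraint V(n4)−V(n0) = 1.78
Assemble and solve the 5×5 MNA system:
  V(n1)=-0.2001-0.01381j  V(n2)=1.079-0.01360j  V(n3)=-0.0006148-0.01381j  V(n4)=1.780+0.000j
  i(V1)=-0.0004939-9.580e-06j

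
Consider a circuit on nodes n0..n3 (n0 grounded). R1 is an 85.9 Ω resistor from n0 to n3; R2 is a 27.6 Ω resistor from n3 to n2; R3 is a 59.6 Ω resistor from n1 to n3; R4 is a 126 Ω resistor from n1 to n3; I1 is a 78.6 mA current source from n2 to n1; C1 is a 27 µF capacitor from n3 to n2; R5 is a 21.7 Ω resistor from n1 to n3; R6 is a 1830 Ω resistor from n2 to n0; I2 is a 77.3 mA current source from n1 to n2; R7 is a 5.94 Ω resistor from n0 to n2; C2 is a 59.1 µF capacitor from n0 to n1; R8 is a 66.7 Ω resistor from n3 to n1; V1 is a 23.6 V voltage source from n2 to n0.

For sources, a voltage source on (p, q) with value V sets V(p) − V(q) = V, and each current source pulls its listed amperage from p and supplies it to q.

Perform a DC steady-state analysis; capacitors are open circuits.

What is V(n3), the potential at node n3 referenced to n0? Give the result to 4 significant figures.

MNA unknowns: 3 node voltages V₁..V_3 plus 1 source current (V1)
R1: Y=0.01164 on G[0,3]
R2: Y=0.03623 on G[3,2]
R3: Y=0.01678 on G[1,3]
R4: Y=0.007937 on G[1,3]
I1: z[2]−=0.0786, z[1]+=0.0786
C1: Y=0.000 on G[3,2]
R5: Y=0.04608 on G[1,3]
R6: Y=0.0005464 on G[2,0]
I2: z[1]−=0.0773, z[2]+=0.0773
R7: Y=0.1684 on G[0,2]
C2: Y=0.000 on G[0,1]
R8: Y=0.01499 on G[3,1]
V1: row V2−V0=23.6, i_V1 at 2,0
solve → V1=17.90, V2=23.60, V3=17.89
aux → i_V1=-4.194

17.89 V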